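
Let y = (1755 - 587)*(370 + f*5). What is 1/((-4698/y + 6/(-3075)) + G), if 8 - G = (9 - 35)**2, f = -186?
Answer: -67043200/44784506871 ≈ -0.0014970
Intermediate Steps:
G = -668 (G = 8 - (9 - 35)**2 = 8 - 1*(-26)**2 = 8 - 1*676 = 8 - 676 = -668)
y = -654080 (y = (1755 - 587)*(370 - 186*5) = 1168*(370 - 930) = 1168*(-560) = -654080)
1/((-4698/y + 6/(-3075)) + G) = 1/((-4698/(-654080) + 6/(-3075)) - 668) = 1/((-4698*(-1/654080) + 6*(-1/3075)) - 668) = 1/((2349/327040 - 2/1025) - 668) = 1/(350729/67043200 - 668) = 1/(-44784506871/67043200) = -67043200/44784506871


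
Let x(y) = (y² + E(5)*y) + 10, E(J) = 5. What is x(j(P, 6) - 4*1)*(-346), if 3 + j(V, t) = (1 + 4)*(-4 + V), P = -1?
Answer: -302404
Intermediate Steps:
j(V, t) = -23 + 5*V (j(V, t) = -3 + (1 + 4)*(-4 + V) = -3 + 5*(-4 + V) = -3 + (-20 + 5*V) = -23 + 5*V)
x(y) = 10 + y² + 5*y (x(y) = (y² + 5*y) + 10 = 10 + y² + 5*y)
x(j(P, 6) - 4*1)*(-346) = (10 + ((-23 + 5*(-1)) - 4*1)² + 5*((-23 + 5*(-1)) - 4*1))*(-346) = (10 + ((-23 - 5) - 4)² + 5*((-23 - 5) - 4))*(-346) = (10 + (-28 - 4)² + 5*(-28 - 4))*(-346) = (10 + (-32)² + 5*(-32))*(-346) = (10 + 1024 - 160)*(-346) = 874*(-346) = -302404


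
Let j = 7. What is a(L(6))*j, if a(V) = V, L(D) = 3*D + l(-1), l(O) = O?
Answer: 119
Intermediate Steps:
L(D) = -1 + 3*D (L(D) = 3*D - 1 = -1 + 3*D)
a(L(6))*j = (-1 + 3*6)*7 = (-1 + 18)*7 = 17*7 = 119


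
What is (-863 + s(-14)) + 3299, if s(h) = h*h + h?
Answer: 2618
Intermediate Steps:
s(h) = h + h**2 (s(h) = h**2 + h = h + h**2)
(-863 + s(-14)) + 3299 = (-863 - 14*(1 - 14)) + 3299 = (-863 - 14*(-13)) + 3299 = (-863 + 182) + 3299 = -681 + 3299 = 2618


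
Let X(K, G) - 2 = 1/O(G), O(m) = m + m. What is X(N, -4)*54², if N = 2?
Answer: 10935/2 ≈ 5467.5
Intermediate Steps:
O(m) = 2*m
X(K, G) = 2 + 1/(2*G)
X(N, -4)*54² = (2 + (½)/(-4))*54² = (2 + (½)*(-¼))*2916 = (2 - ⅛)*2916 = (15/8)*2916 = 10935/2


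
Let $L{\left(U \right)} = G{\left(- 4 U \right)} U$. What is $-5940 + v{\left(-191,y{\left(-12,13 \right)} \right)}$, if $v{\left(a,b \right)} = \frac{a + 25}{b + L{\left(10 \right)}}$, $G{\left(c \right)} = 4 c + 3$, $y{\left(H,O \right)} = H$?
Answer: $- \frac{4698457}{791} \approx -5939.9$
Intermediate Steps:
$G{\left(c \right)} = 3 + 4 c$
$L{\left(U \right)} = U \left(3 - 16 U\right)$ ($L{\left(U \right)} = \left(3 + 4 \left(- 4 U\right)\right) U = \left(3 - 16 U\right) U = U \left(3 - 16 U\right)$)
$v{\left(a,b \right)} = \frac{25 + a}{-1570 + b}$ ($v{\left(a,b \right)} = \frac{a + 25}{b + 10 \left(3 - 160\right)} = \frac{25 + a}{b + 10 \left(3 - 160\right)} = \frac{25 + a}{b + 10 \left(-157\right)} = \frac{25 + a}{b - 1570} = \frac{25 + a}{-1570 + b}$)
$-5940 + v{\left(-191,y{\left(-12,13 \right)} \right)} = -5940 + \frac{25 - 191}{-1570 - 12} = -5940 + \frac{1}{-1582} \left(-166\right) = -5940 - - \frac{83}{791} = -5940 + \frac{83}{791} = - \frac{4698457}{791}$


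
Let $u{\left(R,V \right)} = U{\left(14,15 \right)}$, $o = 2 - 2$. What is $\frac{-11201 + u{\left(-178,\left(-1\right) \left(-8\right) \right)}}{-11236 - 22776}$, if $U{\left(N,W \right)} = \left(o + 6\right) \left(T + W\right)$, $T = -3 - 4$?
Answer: $\frac{11153}{34012} \approx 0.32791$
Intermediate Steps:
$T = -7$ ($T = -3 - 4 = -7$)
$o = 0$
$U{\left(N,W \right)} = -42 + 6 W$ ($U{\left(N,W \right)} = \left(0 + 6\right) \left(-7 + W\right) = 6 \left(-7 + W\right) = -42 + 6 W$)
$u{\left(R,V \right)} = 48$ ($u{\left(R,V \right)} = -42 + 6 \cdot 15 = -42 + 90 = 48$)
$\frac{-11201 + u{\left(-178,\left(-1\right) \left(-8\right) \right)}}{-11236 - 22776} = \frac{-11201 + 48}{-11236 - 22776} = - \frac{11153}{-34012} = \left(-11153\right) \left(- \frac{1}{34012}\right) = \frac{11153}{34012}$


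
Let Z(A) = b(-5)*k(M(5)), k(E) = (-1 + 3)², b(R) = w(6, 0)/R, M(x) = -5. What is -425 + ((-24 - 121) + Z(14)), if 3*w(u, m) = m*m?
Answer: -570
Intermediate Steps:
w(u, m) = m²/3 (w(u, m) = (m*m)/3 = m²/3)
b(R) = 0 (b(R) = ((⅓)*0²)/R = ((⅓)*0)/R = 0/R = 0)
k(E) = 4 (k(E) = 2² = 4)
Z(A) = 0 (Z(A) = 0*4 = 0)
-425 + ((-24 - 121) + Z(14)) = -425 + ((-24 - 121) + 0) = -425 + (-145 + 0) = -425 - 145 = -570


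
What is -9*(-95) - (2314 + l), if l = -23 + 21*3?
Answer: -1499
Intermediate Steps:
l = 40 (l = -23 + 63 = 40)
-9*(-95) - (2314 + l) = -9*(-95) - (2314 + 40) = 855 - 1*2354 = 855 - 2354 = -1499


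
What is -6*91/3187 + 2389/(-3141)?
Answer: -9328729/10010367 ≈ -0.93191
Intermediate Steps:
-6*91/3187 + 2389/(-3141) = -546*1/3187 + 2389*(-1/3141) = -546/3187 - 2389/3141 = -9328729/10010367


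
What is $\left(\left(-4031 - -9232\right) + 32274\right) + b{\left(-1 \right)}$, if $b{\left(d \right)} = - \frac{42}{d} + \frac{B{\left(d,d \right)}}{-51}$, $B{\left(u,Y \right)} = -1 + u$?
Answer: $\frac{1913369}{51} \approx 37517.0$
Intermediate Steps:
$b{\left(d \right)} = \frac{1}{51} - \frac{42}{d} - \frac{d}{51}$ ($b{\left(d \right)} = - \frac{42}{d} + \frac{-1 + d}{-51} = - \frac{42}{d} + \left(-1 + d\right) \left(- \frac{1}{51}\right) = - \frac{42}{d} - \left(- \frac{1}{51} + \frac{d}{51}\right) = \frac{1}{51} - \frac{42}{d} - \frac{d}{51}$)
$\left(\left(-4031 - -9232\right) + 32274\right) + b{\left(-1 \right)} = \left(\left(-4031 - -9232\right) + 32274\right) + \frac{-2142 - \left(1 - -1\right)}{51 \left(-1\right)} = \left(\left(-4031 + 9232\right) + 32274\right) + \frac{1}{51} \left(-1\right) \left(-2142 - \left(1 + 1\right)\right) = \left(5201 + 32274\right) + \frac{1}{51} \left(-1\right) \left(-2142 - 2\right) = 37475 + \frac{1}{51} \left(-1\right) \left(-2142 - 2\right) = 37475 + \frac{1}{51} \left(-1\right) \left(-2144\right) = 37475 + \frac{2144}{51} = \frac{1913369}{51}$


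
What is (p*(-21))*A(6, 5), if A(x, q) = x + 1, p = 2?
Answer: -294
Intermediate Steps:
A(x, q) = 1 + x
(p*(-21))*A(6, 5) = (2*(-21))*(1 + 6) = -42*7 = -294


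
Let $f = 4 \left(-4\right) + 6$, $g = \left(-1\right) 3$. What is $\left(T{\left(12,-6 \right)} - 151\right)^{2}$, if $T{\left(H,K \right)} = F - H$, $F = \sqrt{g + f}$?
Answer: $\left(163 - i \sqrt{13}\right)^{2} \approx 26556.0 - 1175.4 i$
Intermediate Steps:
$g = -3$
$f = -10$ ($f = -16 + 6 = -10$)
$F = i \sqrt{13}$ ($F = \sqrt{-3 - 10} = \sqrt{-13} = i \sqrt{13} \approx 3.6056 i$)
$T{\left(H,K \right)} = - H + i \sqrt{13}$ ($T{\left(H,K \right)} = i \sqrt{13} - H = - H + i \sqrt{13}$)
$\left(T{\left(12,-6 \right)} - 151\right)^{2} = \left(\left(\left(-1\right) 12 + i \sqrt{13}\right) - 151\right)^{2} = \left(\left(-12 + i \sqrt{13}\right) - 151\right)^{2} = \left(-163 + i \sqrt{13}\right)^{2}$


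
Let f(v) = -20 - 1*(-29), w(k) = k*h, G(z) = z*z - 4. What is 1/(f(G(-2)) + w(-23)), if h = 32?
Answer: -1/727 ≈ -0.0013755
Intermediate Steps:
G(z) = -4 + z² (G(z) = z² - 4 = -4 + z²)
w(k) = 32*k (w(k) = k*32 = 32*k)
f(v) = 9 (f(v) = -20 + 29 = 9)
1/(f(G(-2)) + w(-23)) = 1/(9 + 32*(-23)) = 1/(9 - 736) = 1/(-727) = -1/727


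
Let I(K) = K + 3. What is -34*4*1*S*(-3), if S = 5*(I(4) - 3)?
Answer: 8160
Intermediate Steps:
I(K) = 3 + K
S = 20 (S = 5*((3 + 4) - 3) = 5*(7 - 3) = 5*4 = 20)
-34*4*1*S*(-3) = -34*4*1*20*(-3) = -136*20*(-3) = -34*80*(-3) = -2720*(-3) = 8160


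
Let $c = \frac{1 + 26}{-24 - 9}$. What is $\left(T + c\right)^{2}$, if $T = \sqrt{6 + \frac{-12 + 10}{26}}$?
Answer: $\frac{10370}{1573} - \frac{18 \sqrt{1001}}{143} \approx 2.61$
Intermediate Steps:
$T = \frac{\sqrt{1001}}{13}$ ($T = \sqrt{6 - \frac{1}{13}} = \sqrt{\frac{77}{13}} = \frac{\sqrt{1001}}{13} \approx 2.4337$)
$c = - \frac{9}{11}$ ($c = \frac{27}{-33} = 27 \left(- \frac{1}{33}\right) = - \frac{9}{11} \approx -0.81818$)
$\left(T + c\right)^{2} = \left(\frac{\sqrt{1001}}{13} - \frac{9}{11}\right)^{2} = \left(- \frac{9}{11} + \frac{\sqrt{1001}}{13}\right)^{2}$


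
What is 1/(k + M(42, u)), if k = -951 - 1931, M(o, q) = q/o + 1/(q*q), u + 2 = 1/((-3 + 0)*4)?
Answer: -315000/907773049 ≈ -0.00034700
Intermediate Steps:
u = -25/12 (u = -2 + 1/((-3 + 0)*4) = -2 + 1/(-3*4) = -2 + 1/(-12) = -2 - 1/12 = -25/12 ≈ -2.0833)
M(o, q) = q⁻² + q/o (M(o, q) = q/o + q⁻² = q⁻² + q/o)
k = -2882
1/(k + M(42, u)) = 1/(-2882 + ((-25/12)⁻² - 25/12/42)) = 1/(-2882 + (144/625 - 25/12*1/42)) = 1/(-2882 + (144/625 - 25/504)) = 1/(-2882 + 56951/315000) = 1/(-907773049/315000) = -315000/907773049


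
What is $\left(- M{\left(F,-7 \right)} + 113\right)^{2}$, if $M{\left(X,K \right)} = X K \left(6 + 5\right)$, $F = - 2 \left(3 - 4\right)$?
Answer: $71289$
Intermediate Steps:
$F = 2$ ($F = \left(-2\right) \left(-1\right) = 2$)
$M{\left(X,K \right)} = 11 K X$ ($M{\left(X,K \right)} = K X 11 = 11 K X$)
$\left(- M{\left(F,-7 \right)} + 113\right)^{2} = \left(- 11 \left(-7\right) 2 + 113\right)^{2} = \left(\left(-1\right) \left(-154\right) + 113\right)^{2} = \left(154 + 113\right)^{2} = 267^{2} = 71289$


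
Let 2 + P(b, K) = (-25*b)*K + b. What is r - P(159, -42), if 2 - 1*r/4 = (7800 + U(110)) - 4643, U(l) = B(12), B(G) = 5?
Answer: -179747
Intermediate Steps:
P(b, K) = -2 + b - 25*K*b (P(b, K) = -2 + ((-25*b)*K + b) = -2 + (-25*K*b + b) = -2 + (b - 25*K*b) = -2 + b - 25*K*b)
U(l) = 5
r = -12640 (r = 8 - 4*((7800 + 5) - 4643) = 8 - 4*(7805 - 4643) = 8 - 4*3162 = 8 - 12648 = -12640)
r - P(159, -42) = -12640 - (-2 + 159 - 25*(-42)*159) = -12640 - (-2 + 159 + 166950) = -12640 - 1*167107 = -12640 - 167107 = -179747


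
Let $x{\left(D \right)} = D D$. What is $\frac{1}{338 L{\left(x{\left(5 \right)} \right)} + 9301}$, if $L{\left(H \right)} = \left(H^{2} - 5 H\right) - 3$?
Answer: $\frac{1}{177287} \approx 5.6406 \cdot 10^{-6}$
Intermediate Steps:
$x{\left(D \right)} = D^{2}$
$L{\left(H \right)} = -3 + H^{2} - 5 H$
$\frac{1}{338 L{\left(x{\left(5 \right)} \right)} + 9301} = \frac{1}{338 \left(-3 + \left(5^{2}\right)^{2} - 5 \cdot 5^{2}\right) + 9301} = \frac{1}{338 \left(-3 + 25^{2} - 125\right) + 9301} = \frac{1}{338 \left(-3 + 625 - 125\right) + 9301} = \frac{1}{338 \cdot 497 + 9301} = \frac{1}{167986 + 9301} = \frac{1}{177287}$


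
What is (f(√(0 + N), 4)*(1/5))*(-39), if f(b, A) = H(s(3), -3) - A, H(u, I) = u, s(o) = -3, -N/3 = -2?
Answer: 273/5 ≈ 54.600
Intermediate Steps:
N = 6 (N = -3*(-2) = 6)
f(b, A) = -3 - A
(f(√(0 + N), 4)*(1/5))*(-39) = ((-3 - 1*4)*(1/5))*(-39) = ((-3 - 4)*(1*(⅕)))*(-39) = -7*⅕*(-39) = -7/5*(-39) = 273/5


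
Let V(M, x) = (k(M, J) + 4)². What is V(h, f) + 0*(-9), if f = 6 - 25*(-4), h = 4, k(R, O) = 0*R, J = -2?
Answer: 16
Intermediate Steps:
k(R, O) = 0
f = 106 (f = 6 - 5*(-20) = 6 + 100 = 106)
V(M, x) = 16 (V(M, x) = (0 + 4)² = 4² = 16)
V(h, f) + 0*(-9) = 16 + 0*(-9) = 16 + 0 = 16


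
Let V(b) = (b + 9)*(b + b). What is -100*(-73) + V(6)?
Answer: 7480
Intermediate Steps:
V(b) = 2*b*(9 + b) (V(b) = (9 + b)*(2*b) = 2*b*(9 + b))
-100*(-73) + V(6) = -100*(-73) + 2*6*(9 + 6) = 7300 + 2*6*15 = 7300 + 180 = 7480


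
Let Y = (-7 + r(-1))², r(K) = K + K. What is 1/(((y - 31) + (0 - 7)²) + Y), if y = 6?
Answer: 1/105 ≈ 0.0095238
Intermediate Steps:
r(K) = 2*K
Y = 81 (Y = (-7 + 2*(-1))² = (-7 - 2)² = (-9)² = 81)
1/(((y - 31) + (0 - 7)²) + Y) = 1/(((6 - 31) + (0 - 7)²) + 81) = 1/((-25 + (-7)²) + 81) = 1/((-25 + 49) + 81) = 1/(24 + 81) = 1/105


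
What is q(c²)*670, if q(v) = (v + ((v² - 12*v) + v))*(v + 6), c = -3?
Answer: -90450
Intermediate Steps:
q(v) = (6 + v)*(v² - 10*v) (q(v) = (v + (v² - 11*v))*(6 + v) = (v² - 10*v)*(6 + v) = (6 + v)*(v² - 10*v))
q(c²)*670 = ((-3)²*(-60 + ((-3)²)² - 4*(-3)²))*670 = (9*(-60 + 9² - 4*9))*670 = (9*(-60 + 81 - 36))*670 = (9*(-15))*670 = -135*670 = -90450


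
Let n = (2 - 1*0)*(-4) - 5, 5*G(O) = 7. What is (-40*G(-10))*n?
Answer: 728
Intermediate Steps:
G(O) = 7/5 (G(O) = (⅕)*7 = 7/5)
n = -13 (n = (2 + 0)*(-4) - 5 = 2*(-4) - 5 = -8 - 5 = -13)
(-40*G(-10))*n = -40*7/5*(-13) = -56*(-13) = 728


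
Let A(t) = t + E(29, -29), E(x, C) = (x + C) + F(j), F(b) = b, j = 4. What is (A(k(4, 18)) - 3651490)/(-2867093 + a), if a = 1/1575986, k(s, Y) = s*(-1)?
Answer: 5754697119140/4518498428697 ≈ 1.2736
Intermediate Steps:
k(s, Y) = -s
E(x, C) = 4 + C + x (E(x, C) = (x + C) + 4 = (C + x) + 4 = 4 + C + x)
a = 1/1575986 ≈ 6.3452e-7
A(t) = 4 + t (A(t) = t + (4 - 29 + 29) = t + 4 = 4 + t)
(A(k(4, 18)) - 3651490)/(-2867093 + a) = ((4 - 1*4) - 3651490)/(-2867093 + 1/1575986) = ((4 - 4) - 3651490)/(-4518498428697/1575986) = (0 - 3651490)*(-1575986/4518498428697) = -3651490*(-1575986/4518498428697) = 5754697119140/4518498428697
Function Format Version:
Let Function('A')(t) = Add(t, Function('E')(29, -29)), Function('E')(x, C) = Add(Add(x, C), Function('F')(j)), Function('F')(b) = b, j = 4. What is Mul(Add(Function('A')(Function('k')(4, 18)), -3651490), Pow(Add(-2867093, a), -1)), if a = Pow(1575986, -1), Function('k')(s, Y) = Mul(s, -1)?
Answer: Rational(5754697119140, 4518498428697) ≈ 1.2736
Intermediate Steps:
Function('k')(s, Y) = Mul(-1, s)
Function('E')(x, C) = Add(4, C, x) (Function('E')(x, C) = Add(Add(x, C), 4) = Add(Add(C, x), 4) = Add(4, C, x))
a = Rational(1, 1575986) ≈ 6.3452e-7
Function('A')(t) = Add(4, t) (Function('A')(t) = Add(t, Add(4, -29, 29)) = Add(t, 4) = Add(4, t))
Mul(Add(Function('A')(Function('k')(4, 18)), -3651490), Pow(Add(-2867093, a), -1)) = Mul(Add(Add(4, Mul(-1, 4)), -3651490), Pow(Add(-2867093, Rational(1, 1575986)), -1)) = Mul(Add(Add(4, -4), -3651490), Pow(Rational(-4518498428697, 1575986), -1)) = Mul(Add(0, -3651490), Rational(-1575986, 4518498428697)) = Mul(-3651490, Rational(-1575986, 4518498428697)) = Rational(5754697119140, 4518498428697)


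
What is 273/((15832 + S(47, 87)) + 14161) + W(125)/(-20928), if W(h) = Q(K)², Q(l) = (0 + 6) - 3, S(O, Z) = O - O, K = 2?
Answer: 1814469/209231168 ≈ 0.0086721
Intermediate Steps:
S(O, Z) = 0
Q(l) = 3 (Q(l) = 6 - 3 = 3)
W(h) = 9 (W(h) = 3² = 9)
273/((15832 + S(47, 87)) + 14161) + W(125)/(-20928) = 273/((15832 + 0) + 14161) + 9/(-20928) = 273/(15832 + 14161) + 9*(-1/20928) = 273/29993 - 3/6976 = 1814469/209231168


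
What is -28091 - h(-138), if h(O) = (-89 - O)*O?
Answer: -21329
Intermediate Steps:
h(O) = O*(-89 - O)
-28091 - h(-138) = -28091 - (-1)*(-138)*(89 - 138) = -28091 - (-1)*(-138)*(-49) = -28091 - 1*(-6762) = -28091 + 6762 = -21329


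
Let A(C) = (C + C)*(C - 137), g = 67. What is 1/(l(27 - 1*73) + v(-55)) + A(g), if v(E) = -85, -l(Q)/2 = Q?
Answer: -65659/7 ≈ -9379.9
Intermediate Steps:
l(Q) = -2*Q
A(C) = 2*C*(-137 + C) (A(C) = (2*C)*(-137 + C) = 2*C*(-137 + C))
1/(l(27 - 1*73) + v(-55)) + A(g) = 1/(-2*(27 - 1*73) - 85) + 2*67*(-137 + 67) = 1/(-2*(27 - 73) - 85) + 2*67*(-70) = 1/(-2*(-46) - 85) - 9380 = 1/(92 - 85) - 9380 = 1/7 - 9380 = ⅐ - 9380 = -65659/7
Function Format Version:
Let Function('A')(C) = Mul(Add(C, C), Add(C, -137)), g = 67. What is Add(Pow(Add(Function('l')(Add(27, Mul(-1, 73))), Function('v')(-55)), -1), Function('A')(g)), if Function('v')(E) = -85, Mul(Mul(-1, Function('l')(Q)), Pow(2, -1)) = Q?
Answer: Rational(-65659, 7) ≈ -9379.9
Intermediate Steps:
Function('l')(Q) = Mul(-2, Q)
Function('A')(C) = Mul(2, C, Add(-137, C)) (Function('A')(C) = Mul(Mul(2, C), Add(-137, C)) = Mul(2, C, Add(-137, C)))
Add(Pow(Add(Function('l')(Add(27, Mul(-1, 73))), Function('v')(-55)), -1), Function('A')(g)) = Add(Pow(Add(Mul(-2, Add(27, Mul(-1, 73))), -85), -1), Mul(2, 67, Add(-137, 67))) = Add(Pow(Add(Mul(-2, Add(27, -73)), -85), -1), Mul(2, 67, -70)) = Add(Pow(Add(Mul(-2, -46), -85), -1), -9380) = Add(Pow(Add(92, -85), -1), -9380) = Add(Pow(7, -1), -9380) = Add(Rational(1, 7), -9380) = Rational(-65659, 7)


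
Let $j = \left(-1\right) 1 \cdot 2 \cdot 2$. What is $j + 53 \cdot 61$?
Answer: $3229$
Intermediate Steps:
$j = -4$ ($j = \left(-1\right) 2 \cdot 2 = \left(-2\right) 2 = -4$)
$j + 53 \cdot 61 = -4 + 53 \cdot 61 = -4 + 3233 = 3229$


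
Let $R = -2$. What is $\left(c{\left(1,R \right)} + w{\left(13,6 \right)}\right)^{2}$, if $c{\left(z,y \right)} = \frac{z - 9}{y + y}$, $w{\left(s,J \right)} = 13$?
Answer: $225$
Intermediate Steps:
$c{\left(z,y \right)} = \frac{-9 + z}{2 y}$
$\left(c{\left(1,R \right)} + w{\left(13,6 \right)}\right)^{2} = \left(\frac{-9 + 1}{2 \left(-2\right)} + 13\right)^{2} = \left(\frac{1}{2} \left(- \frac{1}{2}\right) \left(-8\right) + 13\right)^{2} = \left(2 + 13\right)^{2} = 15^{2} = 225$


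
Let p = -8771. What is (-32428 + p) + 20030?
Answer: -21169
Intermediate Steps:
(-32428 + p) + 20030 = (-32428 - 8771) + 20030 = -41199 + 20030 = -21169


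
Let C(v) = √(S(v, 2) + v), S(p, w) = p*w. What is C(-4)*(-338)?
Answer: -676*I*√3 ≈ -1170.9*I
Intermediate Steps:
C(v) = √3*√v (C(v) = √(v*2 + v) = √(2*v + v) = √(3*v) = √3*√v)
C(-4)*(-338) = (√3*√(-4))*(-338) = (√3*(2*I))*(-338) = (2*I*√3)*(-338) = -676*I*√3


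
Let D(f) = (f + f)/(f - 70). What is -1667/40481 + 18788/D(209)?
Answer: 4805305913/769139 ≈ 6247.6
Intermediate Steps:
D(f) = 2*f/(-70 + f) (D(f) = (2*f)/(-70 + f) = 2*f/(-70 + f))
-1667/40481 + 18788/D(209) = -1667/40481 + 18788/((2*209/(-70 + 209))) = -1667*1/40481 + 18788/((2*209/139)) = -1667/40481 + 18788/((2*209*(1/139))) = -1667/40481 + 18788/(418/139) = -1667/40481 + 18788*(139/418) = -1667/40481 + 118706/19 = 4805305913/769139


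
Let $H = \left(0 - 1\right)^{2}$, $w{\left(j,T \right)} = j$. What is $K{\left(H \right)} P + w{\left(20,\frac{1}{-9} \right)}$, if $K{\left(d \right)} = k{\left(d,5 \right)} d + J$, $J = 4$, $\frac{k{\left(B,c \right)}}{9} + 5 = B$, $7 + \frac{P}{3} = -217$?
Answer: $21524$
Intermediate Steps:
$P = -672$ ($P = -21 + 3 \left(-217\right) = -21 - 651 = -672$)
$k{\left(B,c \right)} = -45 + 9 B$
$H = 1$ ($H = \left(-1\right)^{2} = 1$)
$K{\left(d \right)} = 4 + d \left(-45 + 9 d\right)$ ($K{\left(d \right)} = \left(-45 + 9 d\right) d + 4 = d \left(-45 + 9 d\right) + 4 = 4 + d \left(-45 + 9 d\right)$)
$K{\left(H \right)} P + w{\left(20,\frac{1}{-9} \right)} = \left(4 + 9 \cdot 1 \left(-5 + 1\right)\right) \left(-672\right) + 20 = \left(4 + 9 \cdot 1 \left(-4\right)\right) \left(-672\right) + 20 = \left(4 - 36\right) \left(-672\right) + 20 = \left(-32\right) \left(-672\right) + 20 = 21504 + 20 = 21524$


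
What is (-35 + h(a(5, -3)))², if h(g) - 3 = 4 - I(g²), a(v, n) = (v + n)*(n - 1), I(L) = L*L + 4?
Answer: 17040384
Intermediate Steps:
I(L) = 4 + L² (I(L) = L² + 4 = 4 + L²)
a(v, n) = (-1 + n)*(n + v) (a(v, n) = (n + v)*(-1 + n) = (-1 + n)*(n + v))
h(g) = 3 - g⁴ (h(g) = 3 + (4 - (4 + (g²)²)) = 3 + (4 - (4 + g⁴)) = 3 + (4 + (-4 - g⁴)) = 3 - g⁴)
(-35 + h(a(5, -3)))² = (-35 + (3 - ((-3)² - 1*(-3) - 1*5 - 3*5)⁴))² = (-35 + (3 - (9 + 3 - 5 - 15)⁴))² = (-35 + (3 - 1*(-8)⁴))² = (-35 + (3 - 1*4096))² = (-35 + (3 - 4096))² = (-35 - 4093)² = (-4128)² = 17040384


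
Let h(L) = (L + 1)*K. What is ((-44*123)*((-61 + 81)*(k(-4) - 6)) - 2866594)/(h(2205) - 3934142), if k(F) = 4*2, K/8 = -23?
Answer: 1541537/2170023 ≈ 0.71038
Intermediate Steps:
K = -184 (K = 8*(-23) = -184)
k(F) = 8
h(L) = -184 - 184*L (h(L) = (L + 1)*(-184) = (1 + L)*(-184) = -184 - 184*L)
((-44*123)*((-61 + 81)*(k(-4) - 6)) - 2866594)/(h(2205) - 3934142) = ((-44*123)*((-61 + 81)*(8 - 6)) - 2866594)/((-184 - 184*2205) - 3934142) = (-108240*2 - 2866594)/((-184 - 405720) - 3934142) = (-5412*40 - 2866594)/(-405904 - 3934142) = (-216480 - 2866594)/(-4340046) = -3083074*(-1/4340046) = 1541537/2170023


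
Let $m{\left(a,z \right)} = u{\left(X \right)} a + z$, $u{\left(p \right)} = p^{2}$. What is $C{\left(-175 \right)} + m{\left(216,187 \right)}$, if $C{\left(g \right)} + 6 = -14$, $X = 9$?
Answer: $17663$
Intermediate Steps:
$C{\left(g \right)} = -20$ ($C{\left(g \right)} = -6 - 14 = -20$)
$m{\left(a,z \right)} = z + 81 a$ ($m{\left(a,z \right)} = 9^{2} a + z = 81 a + z = z + 81 a$)
$C{\left(-175 \right)} + m{\left(216,187 \right)} = -20 + \left(187 + 81 \cdot 216\right) = -20 + \left(187 + 17496\right) = -20 + 17683 = 17663$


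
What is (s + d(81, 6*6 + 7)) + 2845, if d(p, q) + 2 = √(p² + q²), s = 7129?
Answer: 9972 + 29*√10 ≈ 10064.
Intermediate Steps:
d(p, q) = -2 + √(p² + q²)
(s + d(81, 6*6 + 7)) + 2845 = (7129 + (-2 + √(81² + (6*6 + 7)²))) + 2845 = (7129 + (-2 + √(6561 + (36 + 7)²))) + 2845 = (7129 + (-2 + √(6561 + 43²))) + 2845 = (7129 + (-2 + √(6561 + 1849))) + 2845 = (7129 + (-2 + √8410)) + 2845 = (7129 + (-2 + 29*√10)) + 2845 = (7127 + 29*√10) + 2845 = 9972 + 29*√10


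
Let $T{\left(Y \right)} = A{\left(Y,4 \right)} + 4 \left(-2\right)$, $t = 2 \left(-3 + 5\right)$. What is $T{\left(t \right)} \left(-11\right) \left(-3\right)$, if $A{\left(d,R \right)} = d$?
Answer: $-132$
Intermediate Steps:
$t = 4$ ($t = 2 \cdot 2 = 4$)
$T{\left(Y \right)} = -8 + Y$ ($T{\left(Y \right)} = Y + 4 \left(-2\right) = Y - 8 = -8 + Y$)
$T{\left(t \right)} \left(-11\right) \left(-3\right) = \left(-8 + 4\right) \left(-11\right) \left(-3\right) = \left(-4\right) \left(-11\right) \left(-3\right) = 44 \left(-3\right) = -132$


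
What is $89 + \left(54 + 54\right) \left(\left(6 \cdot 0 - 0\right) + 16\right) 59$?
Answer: $102041$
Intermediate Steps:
$89 + \left(54 + 54\right) \left(\left(6 \cdot 0 - 0\right) + 16\right) 59 = 89 + 108 \left(\left(0 + 0\right) + 16\right) 59 = 89 + 108 \left(0 + 16\right) 59 = 89 + 108 \cdot 16 \cdot 59 = 89 + 1728 \cdot 59 = 89 + 101952 = 102041$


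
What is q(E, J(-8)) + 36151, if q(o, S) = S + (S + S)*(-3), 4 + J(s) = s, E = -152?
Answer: 36211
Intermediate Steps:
J(s) = -4 + s
q(o, S) = -5*S (q(o, S) = S + (2*S)*(-3) = S - 6*S = -5*S)
q(E, J(-8)) + 36151 = -5*(-4 - 8) + 36151 = -5*(-12) + 36151 = 60 + 36151 = 36211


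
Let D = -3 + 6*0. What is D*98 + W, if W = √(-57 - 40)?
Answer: -294 + I*√97 ≈ -294.0 + 9.8489*I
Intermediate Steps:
D = -3 (D = -3 + 0 = -3)
W = I*√97 (W = √(-97) = I*√97 ≈ 9.8489*I)
D*98 + W = -3*98 + I*√97 = -294 + I*√97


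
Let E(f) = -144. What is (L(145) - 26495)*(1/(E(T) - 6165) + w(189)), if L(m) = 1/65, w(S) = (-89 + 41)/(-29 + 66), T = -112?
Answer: 173864372402/5057715 ≈ 34376.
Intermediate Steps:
w(S) = -48/37
L(m) = 1/65
(L(145) - 26495)*(1/(E(T) - 6165) + w(189)) = (1/65 - 26495)*(1/(-144 - 6165) - 48/37) = -1722174*(1/(-6309) - 48/37)/65 = -1722174*(-1/6309 - 48/37)/65 = -1722174/65*(-302869/233433) = 173864372402/5057715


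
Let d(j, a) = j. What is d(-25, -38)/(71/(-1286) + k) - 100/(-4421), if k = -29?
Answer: 29174330/33038133 ≈ 0.88305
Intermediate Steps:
d(-25, -38)/(71/(-1286) + k) - 100/(-4421) = -25/(71/(-1286) - 29) - 100/(-4421) = -25/(71*(-1/1286) - 29) - 100*(-1/4421) = -25/(-71/1286 - 29) + 100/4421 = -25/(-37365/1286) + 100/4421 = -25*(-1286/37365) + 100/4421 = 6430/7473 + 100/4421 = 29174330/33038133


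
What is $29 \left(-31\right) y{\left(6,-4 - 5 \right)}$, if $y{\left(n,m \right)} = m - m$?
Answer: $0$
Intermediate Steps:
$y{\left(n,m \right)} = 0$
$29 \left(-31\right) y{\left(6,-4 - 5 \right)} = 29 \left(-31\right) 0 = \left(-899\right) 0 = 0$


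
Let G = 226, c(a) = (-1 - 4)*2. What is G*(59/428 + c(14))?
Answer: -476973/214 ≈ -2228.8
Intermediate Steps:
c(a) = -10 (c(a) = -5*2 = -10)
G*(59/428 + c(14)) = 226*(59/428 - 10) = 226*(-4221/428) = -476973/214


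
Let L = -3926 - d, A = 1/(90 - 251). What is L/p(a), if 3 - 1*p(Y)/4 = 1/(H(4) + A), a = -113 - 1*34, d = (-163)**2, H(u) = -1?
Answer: -2470095/1294 ≈ -1908.9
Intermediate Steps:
d = 26569
A = -1/161 (A = 1/(-161) = -1/161 ≈ -0.0062112)
a = -147 (a = -113 - 34 = -147)
p(Y) = 1294/81 (p(Y) = 12 - 4/(-1 - 1/161) = 12 - 4/(-162/161) = 12 - 4*(-161/162) = 12 + 322/81 = 1294/81)
L = -30495 (L = -3926 - 1*26569 = -3926 - 26569 = -30495)
L/p(a) = -30495/1294/81 = -30495*81/1294 = -2470095/1294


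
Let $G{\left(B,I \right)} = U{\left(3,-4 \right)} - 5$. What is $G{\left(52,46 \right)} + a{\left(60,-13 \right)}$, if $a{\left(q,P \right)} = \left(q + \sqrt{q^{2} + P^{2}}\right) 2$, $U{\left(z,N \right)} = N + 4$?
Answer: $115 + 2 \sqrt{3769} \approx 237.78$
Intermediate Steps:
$U{\left(z,N \right)} = 4 + N$
$G{\left(B,I \right)} = -5$ ($G{\left(B,I \right)} = \left(4 - 4\right) - 5 = 0 - 5 = -5$)
$a{\left(q,P \right)} = 2 q + 2 \sqrt{P^{2} + q^{2}}$ ($a{\left(q,P \right)} = \left(q + \sqrt{P^{2} + q^{2}}\right) 2 = 2 q + 2 \sqrt{P^{2} + q^{2}}$)
$G{\left(52,46 \right)} + a{\left(60,-13 \right)} = -5 + \left(2 \cdot 60 + 2 \sqrt{\left(-13\right)^{2} + 60^{2}}\right) = -5 + \left(120 + 2 \sqrt{169 + 3600}\right) = -5 + \left(120 + 2 \sqrt{3769}\right) = 115 + 2 \sqrt{3769}$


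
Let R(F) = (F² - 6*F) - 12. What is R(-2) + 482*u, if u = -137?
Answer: -66030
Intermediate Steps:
R(F) = -12 + F² - 6*F
R(-2) + 482*u = (-12 + (-2)² - 6*(-2)) + 482*(-137) = (-12 + 4 + 12) - 66034 = 4 - 66034 = -66030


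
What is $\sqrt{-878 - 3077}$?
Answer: $i \sqrt{3955} \approx 62.889 i$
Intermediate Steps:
$\sqrt{-878 - 3077} = \sqrt{-3955} = i \sqrt{3955}$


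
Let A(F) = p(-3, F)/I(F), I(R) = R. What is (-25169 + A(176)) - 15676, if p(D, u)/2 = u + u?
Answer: -40841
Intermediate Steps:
p(D, u) = 4*u (p(D, u) = 2*(u + u) = 2*(2*u) = 4*u)
A(F) = 4 (A(F) = (4*F)/F = 4)
(-25169 + A(176)) - 15676 = (-25169 + 4) - 15676 = -25165 - 15676 = -40841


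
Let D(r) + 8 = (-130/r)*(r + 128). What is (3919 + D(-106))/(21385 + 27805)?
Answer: 208713/2607070 ≈ 0.080057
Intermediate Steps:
D(r) = -8 - 130*(128 + r)/r (D(r) = -8 + (-130/r)*(r + 128) = -8 + (-130/r)*(128 + r) = -8 - 130*(128 + r)/r)
(3919 + D(-106))/(21385 + 27805) = (3919 + (-138 - 16640/(-106)))/(21385 + 27805) = (3919 + (-138 - 16640*(-1/106)))/49190 = (3919 + (-138 + 8320/53))*(1/49190) = (3919 + 1006/53)*(1/49190) = (208713/53)*(1/49190) = 208713/2607070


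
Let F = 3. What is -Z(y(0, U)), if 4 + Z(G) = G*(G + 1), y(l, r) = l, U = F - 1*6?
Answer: 4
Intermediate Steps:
U = -3 (U = 3 - 1*6 = 3 - 6 = -3)
Z(G) = -4 + G*(1 + G) (Z(G) = -4 + G*(G + 1) = -4 + G*(1 + G))
-Z(y(0, U)) = -(-4 + 0 + 0²) = -(-4 + 0 + 0) = -1*(-4) = 4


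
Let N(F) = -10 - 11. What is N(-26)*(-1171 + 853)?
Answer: 6678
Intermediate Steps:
N(F) = -21
N(-26)*(-1171 + 853) = -21*(-1171 + 853) = -21*(-318) = 6678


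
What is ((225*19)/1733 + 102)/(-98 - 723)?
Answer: -181041/1422793 ≈ -0.12724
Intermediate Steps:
((225*19)/1733 + 102)/(-98 - 723) = (4275*(1/1733) + 102)/(-821) = (4275/1733 + 102)*(-1/821) = (181041/1733)*(-1/821) = -181041/1422793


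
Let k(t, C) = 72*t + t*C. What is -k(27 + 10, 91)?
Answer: -6031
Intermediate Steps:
k(t, C) = 72*t + C*t
-k(27 + 10, 91) = -(27 + 10)*(72 + 91) = -37*163 = -1*6031 = -6031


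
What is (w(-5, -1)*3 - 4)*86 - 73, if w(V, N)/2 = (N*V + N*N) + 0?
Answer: 2679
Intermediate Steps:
w(V, N) = 2*N² + 2*N*V (w(V, N) = 2*((N*V + N*N) + 0) = 2*((N*V + N²) + 0) = 2*((N² + N*V) + 0) = 2*(N² + N*V) = 2*N² + 2*N*V)
(w(-5, -1)*3 - 4)*86 - 73 = ((2*(-1)*(-1 - 5))*3 - 4)*86 - 73 = ((2*(-1)*(-6))*3 - 4)*86 - 73 = (12*3 - 4)*86 - 73 = (36 - 4)*86 - 73 = 32*86 - 73 = 2752 - 73 = 2679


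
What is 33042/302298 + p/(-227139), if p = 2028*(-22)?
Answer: 106022497/346786189 ≈ 0.30573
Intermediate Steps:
p = -44616
33042/302298 + p/(-227139) = 33042/302298 - 44616/(-227139) = 33042*(1/302298) - 44616*(-1/227139) = 5507/50383 + 1352/6883 = 106022497/346786189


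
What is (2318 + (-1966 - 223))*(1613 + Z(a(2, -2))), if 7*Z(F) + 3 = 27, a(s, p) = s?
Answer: 1459635/7 ≈ 2.0852e+5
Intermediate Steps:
Z(F) = 24/7 (Z(F) = -3/7 + (⅐)*27 = -3/7 + 27/7 = 24/7)
(2318 + (-1966 - 223))*(1613 + Z(a(2, -2))) = (2318 + (-1966 - 223))*(1613 + 24/7) = (2318 - 2189)*(11315/7) = 129*(11315/7) = 1459635/7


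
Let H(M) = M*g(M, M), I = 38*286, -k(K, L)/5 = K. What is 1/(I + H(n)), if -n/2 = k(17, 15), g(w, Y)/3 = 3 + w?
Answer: 1/99098 ≈ 1.0091e-5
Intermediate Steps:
k(K, L) = -5*K
g(w, Y) = 9 + 3*w (g(w, Y) = 3*(3 + w) = 9 + 3*w)
I = 10868
n = 170 (n = -(-10)*17 = -2*(-85) = 170)
H(M) = M*(9 + 3*M)
1/(I + H(n)) = 1/(10868 + 3*170*(3 + 170)) = 1/(10868 + 3*170*173) = 1/(10868 + 88230) = 1/99098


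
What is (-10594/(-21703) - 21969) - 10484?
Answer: -704316865/21703 ≈ -32453.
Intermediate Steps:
(-10594/(-21703) - 21969) - 10484 = (-10594*(-1/21703) - 21969) - 10484 = (10594/21703 - 21969) - 10484 = -476782613/21703 - 10484 = -704316865/21703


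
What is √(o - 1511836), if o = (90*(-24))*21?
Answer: 2*I*√389299 ≈ 1247.9*I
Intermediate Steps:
o = -45360 (o = -2160*21 = -45360)
√(o - 1511836) = √(-45360 - 1511836) = √(-1557196) = 2*I*√389299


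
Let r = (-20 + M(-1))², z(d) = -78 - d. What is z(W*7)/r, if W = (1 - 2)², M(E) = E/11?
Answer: -605/2873 ≈ -0.21058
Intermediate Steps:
M(E) = E/11 (M(E) = E*(1/11) = E/11)
W = 1 (W = (-1)² = 1)
r = 48841/121 (r = (-20 + (1/11)*(-1))² = (-20 - 1/11)² = (-221/11)² = 48841/121 ≈ 403.64)
z(W*7)/r = (-78 - 7)/(48841/121) = (-78 - 1*7)*(121/48841) = (-78 - 7)*(121/48841) = -85*121/48841 = -605/2873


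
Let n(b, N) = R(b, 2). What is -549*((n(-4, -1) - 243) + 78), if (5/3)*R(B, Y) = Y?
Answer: 449631/5 ≈ 89926.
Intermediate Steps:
R(B, Y) = 3*Y/5
n(b, N) = 6/5 (n(b, N) = (⅗)*2 = 6/5)
-549*((n(-4, -1) - 243) + 78) = -549*((6/5 - 243) + 78) = -549*(-1209/5 + 78) = -549*(-819)/5 = -1*(-449631/5) = 449631/5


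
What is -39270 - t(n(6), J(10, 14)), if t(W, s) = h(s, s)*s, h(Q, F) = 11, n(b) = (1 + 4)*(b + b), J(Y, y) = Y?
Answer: -39380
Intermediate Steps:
n(b) = 10*b (n(b) = 5*(2*b) = 10*b)
t(W, s) = 11*s
-39270 - t(n(6), J(10, 14)) = -39270 - 11*10 = -39270 - 1*110 = -39270 - 110 = -39380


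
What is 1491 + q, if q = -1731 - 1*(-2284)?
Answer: 2044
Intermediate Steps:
q = 553 (q = -1731 + 2284 = 553)
1491 + q = 1491 + 553 = 2044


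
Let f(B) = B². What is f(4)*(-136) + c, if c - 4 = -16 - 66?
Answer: -2254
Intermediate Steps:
c = -78 (c = 4 + (-16 - 66) = 4 - 82 = -78)
f(4)*(-136) + c = 4²*(-136) - 78 = 16*(-136) - 78 = -2176 - 78 = -2254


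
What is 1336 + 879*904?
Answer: 795952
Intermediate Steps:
1336 + 879*904 = 1336 + 794616 = 795952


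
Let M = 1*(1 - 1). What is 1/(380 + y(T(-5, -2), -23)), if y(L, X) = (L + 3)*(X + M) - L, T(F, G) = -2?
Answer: 1/359 ≈ 0.0027855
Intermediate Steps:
M = 0 (M = 1*0 = 0)
y(L, X) = -L + X*(3 + L) (y(L, X) = (L + 3)*(X + 0) - L = (3 + L)*X - L = X*(3 + L) - L = -L + X*(3 + L))
1/(380 + y(T(-5, -2), -23)) = 1/(380 + (-1*(-2) + 3*(-23) - 2*(-23))) = 1/(380 + (2 - 69 + 46)) = 1/(380 - 21) = 1/359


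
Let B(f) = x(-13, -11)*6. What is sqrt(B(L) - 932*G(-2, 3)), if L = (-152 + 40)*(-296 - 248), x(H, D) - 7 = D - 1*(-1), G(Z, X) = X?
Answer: I*sqrt(2814) ≈ 53.047*I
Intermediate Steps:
x(H, D) = 8 + D (x(H, D) = 7 + (D - 1*(-1)) = 7 + (D + 1) = 7 + (1 + D) = 8 + D)
L = 60928 (L = -112*(-544) = 60928)
B(f) = -18 (B(f) = (8 - 11)*6 = -3*6 = -18)
sqrt(B(L) - 932*G(-2, 3)) = sqrt(-18 - 932*3) = sqrt(-18 - 2796) = sqrt(-2814) = I*sqrt(2814)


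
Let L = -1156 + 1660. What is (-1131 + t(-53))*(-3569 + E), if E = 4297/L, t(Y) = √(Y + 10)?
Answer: 676518583/168 - 1794479*I*√43/504 ≈ 4.0269e+6 - 23348.0*I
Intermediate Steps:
L = 504
t(Y) = √(10 + Y)
E = 4297/504 ≈ 8.5258
(-1131 + t(-53))*(-3569 + E) = (-1131 + √(10 - 53))*(-3569 + 4297/504) = (-1131 + √(-43))*(-1794479/504) = (-1131 + I*√43)*(-1794479/504) = 676518583/168 - 1794479*I*√43/504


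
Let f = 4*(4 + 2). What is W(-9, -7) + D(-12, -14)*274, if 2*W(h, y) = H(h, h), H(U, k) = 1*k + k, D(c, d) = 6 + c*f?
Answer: -77277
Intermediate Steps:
f = 24 (f = 4*6 = 24)
D(c, d) = 6 + 24*c (D(c, d) = 6 + c*24 = 6 + 24*c)
H(U, k) = 2*k (H(U, k) = k + k = 2*k)
W(h, y) = h (W(h, y) = (2*h)/2 = h)
W(-9, -7) + D(-12, -14)*274 = -9 + (6 + 24*(-12))*274 = -9 + (6 - 288)*274 = -9 - 282*274 = -9 - 77268 = -77277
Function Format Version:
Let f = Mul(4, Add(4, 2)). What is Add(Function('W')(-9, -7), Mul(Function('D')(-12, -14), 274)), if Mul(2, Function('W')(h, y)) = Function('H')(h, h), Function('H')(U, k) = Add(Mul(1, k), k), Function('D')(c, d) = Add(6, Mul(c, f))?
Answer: -77277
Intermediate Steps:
f = 24 (f = Mul(4, 6) = 24)
Function('D')(c, d) = Add(6, Mul(24, c)) (Function('D')(c, d) = Add(6, Mul(c, 24)) = Add(6, Mul(24, c)))
Function('H')(U, k) = Mul(2, k) (Function('H')(U, k) = Add(k, k) = Mul(2, k))
Function('W')(h, y) = h (Function('W')(h, y) = Mul(Rational(1, 2), Mul(2, h)) = h)
Add(Function('W')(-9, -7), Mul(Function('D')(-12, -14), 274)) = Add(-9, Mul(Add(6, Mul(24, -12)), 274)) = Add(-9, Mul(Add(6, -288), 274)) = Add(-9, Mul(-282, 274)) = Add(-9, -77268) = -77277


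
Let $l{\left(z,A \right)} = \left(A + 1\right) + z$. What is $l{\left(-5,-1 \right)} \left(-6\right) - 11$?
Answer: $19$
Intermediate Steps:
$l{\left(z,A \right)} = 1 + A + z$ ($l{\left(z,A \right)} = \left(1 + A\right) + z = 1 + A + z$)
$l{\left(-5,-1 \right)} \left(-6\right) - 11 = \left(1 - 1 - 5\right) \left(-6\right) - 11 = \left(-5\right) \left(-6\right) - 11 = 30 - 11 = 19$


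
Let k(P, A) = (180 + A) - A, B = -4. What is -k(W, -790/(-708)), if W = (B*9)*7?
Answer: -180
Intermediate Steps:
W = -252 (W = -4*9*7 = -36*7 = -252)
k(P, A) = 180
-k(W, -790/(-708)) = -1*180 = -180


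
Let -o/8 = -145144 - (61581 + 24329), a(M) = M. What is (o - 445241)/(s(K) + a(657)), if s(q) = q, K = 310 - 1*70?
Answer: 1403191/897 ≈ 1564.3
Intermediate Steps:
K = 240 (K = 310 - 70 = 240)
o = 1848432 (o = -8*(-145144 - (61581 + 24329)) = -8*(-145144 - 1*85910) = -8*(-145144 - 85910) = -8*(-231054) = 1848432)
(o - 445241)/(s(K) + a(657)) = (1848432 - 445241)/(240 + 657) = 1403191/897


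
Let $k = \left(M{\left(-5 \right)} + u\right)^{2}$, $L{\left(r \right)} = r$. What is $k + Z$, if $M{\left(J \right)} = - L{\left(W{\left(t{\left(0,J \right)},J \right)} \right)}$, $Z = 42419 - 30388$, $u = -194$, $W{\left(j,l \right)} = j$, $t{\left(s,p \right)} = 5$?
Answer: $51632$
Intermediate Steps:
$Z = 12031$ ($Z = 42419 - 30388 = 12031$)
$M{\left(J \right)} = -5$ ($M{\left(J \right)} = \left(-1\right) 5 = -5$)
$k = 39601$ ($k = \left(-5 - 194\right)^{2} = \left(-199\right)^{2} = 39601$)
$k + Z = 39601 + 12031 = 51632$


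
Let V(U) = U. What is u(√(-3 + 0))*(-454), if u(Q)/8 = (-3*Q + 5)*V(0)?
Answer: 0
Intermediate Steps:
u(Q) = 0 (u(Q) = 8*((-3*Q + 5)*0) = 8*((5 - 3*Q)*0) = 8*0 = 0)
u(√(-3 + 0))*(-454) = 0*(-454) = 0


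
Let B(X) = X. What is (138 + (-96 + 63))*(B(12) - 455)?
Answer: -46515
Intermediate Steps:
(138 + (-96 + 63))*(B(12) - 455) = (138 + (-96 + 63))*(12 - 455) = (138 - 33)*(-443) = 105*(-443) = -46515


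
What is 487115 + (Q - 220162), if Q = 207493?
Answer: 474446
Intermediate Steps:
487115 + (Q - 220162) = 487115 + (207493 - 220162) = 487115 - 12669 = 474446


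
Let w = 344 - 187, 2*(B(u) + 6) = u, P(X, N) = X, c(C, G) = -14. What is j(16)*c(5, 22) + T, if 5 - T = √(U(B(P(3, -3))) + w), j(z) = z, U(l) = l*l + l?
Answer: -219 - √691/2 ≈ -232.14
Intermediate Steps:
B(u) = -6 + u/2
U(l) = l + l² (U(l) = l² + l = l + l²)
w = 157
T = 5 - √691/2 (T = 5 - √((-6 + (½)*3)*(1 + (-6 + (½)*3)) + 157) = 5 - √((-6 + 3/2)*(1 + (-6 + 3/2)) + 157) = 5 - √(-9*(1 - 9/2)/2 + 157) = 5 - √(-9/2*(-7/2) + 157) = 5 - √(63/4 + 157) = 5 - √(691/4) = 5 - √691/2 ≈ -8.1434)
j(16)*c(5, 22) + T = 16*(-14) + (5 - √691/2) = -224 + (5 - √691/2) = -219 - √691/2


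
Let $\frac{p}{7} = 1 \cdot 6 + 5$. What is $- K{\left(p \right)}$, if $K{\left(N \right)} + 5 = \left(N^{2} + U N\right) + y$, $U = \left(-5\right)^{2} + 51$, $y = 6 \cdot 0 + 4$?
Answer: $-11780$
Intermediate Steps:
$y = 4$ ($y = 0 + 4 = 4$)
$U = 76$ ($U = 25 + 51 = 76$)
$p = 77$ ($p = 7 \left(1 \cdot 6 + 5\right) = 7 \left(6 + 5\right) = 7 \cdot 11 = 77$)
$K{\left(N \right)} = -1 + N^{2} + 76 N$ ($K{\left(N \right)} = -5 + \left(\left(N^{2} + 76 N\right) + 4\right) = -5 + \left(4 + N^{2} + 76 N\right) = -1 + N^{2} + 76 N$)
$- K{\left(p \right)} = - (-1 + 77^{2} + 76 \cdot 77) = - (-1 + 5929 + 5852) = \left(-1\right) 11780 = -11780$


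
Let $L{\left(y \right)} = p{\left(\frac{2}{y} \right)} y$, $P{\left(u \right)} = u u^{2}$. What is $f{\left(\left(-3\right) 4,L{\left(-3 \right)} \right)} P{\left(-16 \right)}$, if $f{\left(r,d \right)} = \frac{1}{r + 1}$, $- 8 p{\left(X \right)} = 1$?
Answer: $\frac{4096}{11} \approx 372.36$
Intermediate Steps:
$P{\left(u \right)} = u^{3}$
$p{\left(X \right)} = - \frac{1}{8}$ ($p{\left(X \right)} = \left(- \frac{1}{8}\right) 1 = - \frac{1}{8}$)
$L{\left(y \right)} = - \frac{y}{8}$
$f{\left(r,d \right)} = \frac{1}{1 + r}$
$f{\left(\left(-3\right) 4,L{\left(-3 \right)} \right)} P{\left(-16 \right)} = \frac{\left(-16\right)^{3}}{1 - 12} = \frac{1}{1 - 12} \left(-4096\right) = \frac{1}{-11} \left(-4096\right) = \left(- \frac{1}{11}\right) \left(-4096\right) = \frac{4096}{11}$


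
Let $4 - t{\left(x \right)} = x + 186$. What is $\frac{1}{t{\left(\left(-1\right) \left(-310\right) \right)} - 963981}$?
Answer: $- \frac{1}{964473} \approx -1.0368 \cdot 10^{-6}$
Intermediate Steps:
$t{\left(x \right)} = -182 - x$ ($t{\left(x \right)} = 4 - \left(x + 186\right) = 4 - \left(186 + x\right) = -182 - x$)
$\frac{1}{t{\left(\left(-1\right) \left(-310\right) \right)} - 963981} = \frac{1}{\left(-182 - \left(-1\right) \left(-310\right)\right) - 963981} = \frac{1}{\left(-182 - 310\right) - 963981} = \frac{1}{-492 - 963981} = \frac{1}{-964473} = - \frac{1}{964473}$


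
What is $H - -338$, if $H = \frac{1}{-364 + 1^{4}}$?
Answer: $\frac{122693}{363} \approx 338.0$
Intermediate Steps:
$H = - \frac{1}{363}$ ($H = \frac{1}{-364 + 1} = \frac{1}{-363} = - \frac{1}{363} \approx -0.0027548$)
$H - -338 = - \frac{1}{363} - -338 = - \frac{1}{363} + 338 = \frac{122693}{363}$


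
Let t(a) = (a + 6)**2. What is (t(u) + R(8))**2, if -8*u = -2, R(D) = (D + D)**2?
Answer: 22287841/256 ≈ 87062.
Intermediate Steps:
R(D) = 4*D**2 (R(D) = (2*D)**2 = 4*D**2)
u = 1/4 (u = -1/8*(-2) = 1/4 ≈ 0.25000)
t(a) = (6 + a)**2
(t(u) + R(8))**2 = ((6 + 1/4)**2 + 4*8**2)**2 = ((25/4)**2 + 4*64)**2 = (625/16 + 256)**2 = (4721/16)**2 = 22287841/256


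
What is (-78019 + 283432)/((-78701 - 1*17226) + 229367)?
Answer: 68471/44480 ≈ 1.5394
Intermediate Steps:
(-78019 + 283432)/((-78701 - 1*17226) + 229367) = 205413/((-78701 - 17226) + 229367) = 205413/(-95927 + 229367) = 205413/133440 = 205413*(1/133440) = 68471/44480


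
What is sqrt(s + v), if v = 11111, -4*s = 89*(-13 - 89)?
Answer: sqrt(53522)/2 ≈ 115.67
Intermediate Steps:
s = 4539/2 (s = -89*(-13 - 89)/4 = -89*(-102)/4 = -1/4*(-9078) = 4539/2 ≈ 2269.5)
sqrt(s + v) = sqrt(4539/2 + 11111) = sqrt(26761/2) = sqrt(53522)/2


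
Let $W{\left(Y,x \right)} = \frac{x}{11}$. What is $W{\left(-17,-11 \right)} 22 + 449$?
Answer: $427$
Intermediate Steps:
$W{\left(Y,x \right)} = \frac{x}{11}$ ($W{\left(Y,x \right)} = x \frac{1}{11} = \frac{x}{11}$)
$W{\left(-17,-11 \right)} 22 + 449 = \frac{1}{11} \left(-11\right) 22 + 449 = \left(-1\right) 22 + 449 = -22 + 449 = 427$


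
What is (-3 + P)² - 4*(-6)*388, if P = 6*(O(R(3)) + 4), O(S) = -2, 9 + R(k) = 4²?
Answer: 9393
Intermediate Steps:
R(k) = 7 (R(k) = -9 + 4² = -9 + 16 = 7)
P = 12 (P = 6*(-2 + 4) = 6*2 = 12)
(-3 + P)² - 4*(-6)*388 = (-3 + 12)² - 4*(-6)*388 = 9² + 24*388 = 81 + 9312 = 9393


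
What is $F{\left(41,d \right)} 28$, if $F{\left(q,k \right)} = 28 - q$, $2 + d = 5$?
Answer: $-364$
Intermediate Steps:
$d = 3$ ($d = -2 + 5 = 3$)
$F{\left(41,d \right)} 28 = \left(28 - 41\right) 28 = \left(-13\right) 28 = -364$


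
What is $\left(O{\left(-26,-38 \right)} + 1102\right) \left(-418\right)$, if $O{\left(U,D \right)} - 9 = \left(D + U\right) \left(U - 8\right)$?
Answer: $-1373966$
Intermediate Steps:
$O{\left(U,D \right)} = 9 + \left(-8 + U\right) \left(D + U\right)$ ($O{\left(U,D \right)} = 9 + \left(D + U\right) \left(U - 8\right) = 9 + \left(D + U\right) \left(-8 + U\right) = 9 + \left(-8 + U\right) \left(D + U\right)$)
$\left(O{\left(-26,-38 \right)} + 1102\right) \left(-418\right) = \left(\left(9 + \left(-26\right)^{2} - -304 - -208 - -988\right) + 1102\right) \left(-418\right) = \left(\left(9 + 676 + 304 + 208 + 988\right) + 1102\right) \left(-418\right) = \left(2185 + 1102\right) \left(-418\right) = 3287 \left(-418\right) = -1373966$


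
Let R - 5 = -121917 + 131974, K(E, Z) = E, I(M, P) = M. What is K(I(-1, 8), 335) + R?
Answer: 10061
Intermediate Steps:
R = 10062 (R = 5 + (-121917 + 131974) = 5 + 10057 = 10062)
K(I(-1, 8), 335) + R = -1 + 10062 = 10061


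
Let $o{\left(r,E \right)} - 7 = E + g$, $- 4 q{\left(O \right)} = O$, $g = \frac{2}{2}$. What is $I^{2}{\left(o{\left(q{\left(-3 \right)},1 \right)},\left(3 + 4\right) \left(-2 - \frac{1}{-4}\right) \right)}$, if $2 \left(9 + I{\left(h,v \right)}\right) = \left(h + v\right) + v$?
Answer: $\frac{4489}{16} \approx 280.56$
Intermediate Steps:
$g = 1$ ($g = 2 \cdot \frac{1}{2} = 1$)
$q{\left(O \right)} = - \frac{O}{4}$
$o{\left(r,E \right)} = 8 + E$ ($o{\left(r,E \right)} = 7 + \left(E + 1\right) = 7 + \left(1 + E\right) = 8 + E$)
$I{\left(h,v \right)} = -9 + v + \frac{h}{2}$ ($I{\left(h,v \right)} = -9 + \frac{\left(h + v\right) + v}{2} = -9 + \frac{h + 2 v}{2} = -9 + \left(v + \frac{h}{2}\right) = -9 + v + \frac{h}{2}$)
$I^{2}{\left(o{\left(q{\left(-3 \right)},1 \right)},\left(3 + 4\right) \left(-2 - \frac{1}{-4}\right) \right)} = \left(-9 + \left(3 + 4\right) \left(-2 - \frac{1}{-4}\right) + \frac{8 + 1}{2}\right)^{2} = \left(-9 + 7 \left(-2 - - \frac{1}{4}\right) + \frac{1}{2} \cdot 9\right)^{2} = \left(-9 + 7 \left(-2 + \frac{1}{4}\right) + \frac{9}{2}\right)^{2} = \left(-9 + 7 \left(- \frac{7}{4}\right) + \frac{9}{2}\right)^{2} = \left(-9 - \frac{49}{4} + \frac{9}{2}\right)^{2} = \left(- \frac{67}{4}\right)^{2} = \frac{4489}{16}$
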